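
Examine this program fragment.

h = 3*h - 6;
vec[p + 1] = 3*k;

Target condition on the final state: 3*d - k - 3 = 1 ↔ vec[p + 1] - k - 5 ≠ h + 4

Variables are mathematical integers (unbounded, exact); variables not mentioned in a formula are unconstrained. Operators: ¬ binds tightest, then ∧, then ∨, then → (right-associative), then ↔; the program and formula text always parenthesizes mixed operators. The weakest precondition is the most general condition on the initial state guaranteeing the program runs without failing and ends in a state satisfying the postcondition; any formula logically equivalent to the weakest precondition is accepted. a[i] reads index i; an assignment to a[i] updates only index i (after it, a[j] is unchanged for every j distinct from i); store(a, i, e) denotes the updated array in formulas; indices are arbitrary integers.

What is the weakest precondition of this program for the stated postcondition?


Working backward. After the program, the postcondition 3*d - k - 3 = 1 ↔ vec[p + 1] - k - 5 ≠ h + 4 must hold; in canonical form it is 3*d = k + 4 ↔ vec[p + 1] ≠ h + k + 9.
Before vec[p + 1] := 3*k: 3*d = k + 4 ↔ store(vec, p + 1, 3*k)[p + 1] ≠ h + k + 9
Before h := 3*h - 6: 3*d = k + 4 ↔ store(vec, p + 1, 3*k)[p + 1] ≠ 3*h + k + 3
Answer: WP = 3*d = k + 4 ↔ store(vec, p + 1, 3*k)[p + 1] ≠ 3*h + k + 3


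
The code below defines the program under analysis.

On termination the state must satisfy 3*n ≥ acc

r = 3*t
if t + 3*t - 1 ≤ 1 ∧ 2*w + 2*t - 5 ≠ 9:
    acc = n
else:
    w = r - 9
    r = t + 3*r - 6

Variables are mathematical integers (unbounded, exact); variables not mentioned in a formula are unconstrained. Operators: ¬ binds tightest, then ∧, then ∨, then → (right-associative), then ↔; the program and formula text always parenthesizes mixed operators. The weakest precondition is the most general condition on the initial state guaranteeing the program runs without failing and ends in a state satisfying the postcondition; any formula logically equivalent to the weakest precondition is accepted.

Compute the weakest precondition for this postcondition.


Working backward. After the program, 3*n ≥ acc must hold.
Then branch requires 2*n ≥ 0; else branch requires 3*n ≥ acc.
Before the if: ((4*t ≤ 2 ∧ 2*t + 2*w ≠ 14) → 2*n ≥ 0) ∧ ((¬(4*t ≤ 2 ∧ 2*t + 2*w ≠ 14)) → 3*n ≥ acc)
Before r := 3*t: ((4*t ≤ 2 ∧ 2*t + 2*w ≠ 14) → 2*n ≥ 0) ∧ ((¬(4*t ≤ 2 ∧ 2*t + 2*w ≠ 14)) → 3*n ≥ acc)
Answer: WP = ((4*t ≤ 2 ∧ 2*t + 2*w ≠ 14) → 2*n ≥ 0) ∧ ((¬(4*t ≤ 2 ∧ 2*t + 2*w ≠ 14)) → 3*n ≥ acc)


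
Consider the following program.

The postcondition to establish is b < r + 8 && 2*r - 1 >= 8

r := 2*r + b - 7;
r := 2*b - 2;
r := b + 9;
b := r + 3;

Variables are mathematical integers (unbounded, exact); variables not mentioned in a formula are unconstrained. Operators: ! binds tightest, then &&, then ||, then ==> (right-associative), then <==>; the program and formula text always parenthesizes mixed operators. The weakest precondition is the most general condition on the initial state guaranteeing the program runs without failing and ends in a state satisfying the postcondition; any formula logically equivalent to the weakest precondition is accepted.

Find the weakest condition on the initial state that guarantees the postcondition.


Working backward. After the program, the postcondition b < r + 8 && 2*r - 1 >= 8 must hold; in canonical form it is b < r + 8 && 2*r >= 9.
Before b := r + 3: 2*r >= 9
Before r := b + 9: 2*b >= -9
Before r := 2*b - 2: 2*b >= -9
Before r := 2*r + b - 7: 2*b >= -9
Answer: WP = 2*b >= -9


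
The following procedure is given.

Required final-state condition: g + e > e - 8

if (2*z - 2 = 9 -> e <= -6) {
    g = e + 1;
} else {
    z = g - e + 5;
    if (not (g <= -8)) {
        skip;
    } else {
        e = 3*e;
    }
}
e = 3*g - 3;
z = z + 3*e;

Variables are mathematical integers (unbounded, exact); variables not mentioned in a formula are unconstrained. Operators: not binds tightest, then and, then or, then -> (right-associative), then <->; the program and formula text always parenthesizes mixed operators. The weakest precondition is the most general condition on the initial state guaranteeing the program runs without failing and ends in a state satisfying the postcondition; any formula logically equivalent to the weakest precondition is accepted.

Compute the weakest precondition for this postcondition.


Working backward. After the program, the postcondition g + e > e - 8 must hold; in canonical form it is g > -8.
Before z := z + 3*e: g > -8
Before e := 3*g - 3: g > -8
Then branch requires e > -9; else branch requires ((not (g <= -8)) -> g > -8) and (g <= -8 -> g > -8).
Before the if: ((2*z = 11 -> e <= -6) -> e > -9) and ((not (2*z = 11 -> e <= -6)) -> (((not (g <= -8)) -> g > -8) and (g <= -8 -> g > -8)))
Answer: WP = ((2*z = 11 -> e <= -6) -> e > -9) and ((not (2*z = 11 -> e <= -6)) -> (((not (g <= -8)) -> g > -8) and (g <= -8 -> g > -8)))


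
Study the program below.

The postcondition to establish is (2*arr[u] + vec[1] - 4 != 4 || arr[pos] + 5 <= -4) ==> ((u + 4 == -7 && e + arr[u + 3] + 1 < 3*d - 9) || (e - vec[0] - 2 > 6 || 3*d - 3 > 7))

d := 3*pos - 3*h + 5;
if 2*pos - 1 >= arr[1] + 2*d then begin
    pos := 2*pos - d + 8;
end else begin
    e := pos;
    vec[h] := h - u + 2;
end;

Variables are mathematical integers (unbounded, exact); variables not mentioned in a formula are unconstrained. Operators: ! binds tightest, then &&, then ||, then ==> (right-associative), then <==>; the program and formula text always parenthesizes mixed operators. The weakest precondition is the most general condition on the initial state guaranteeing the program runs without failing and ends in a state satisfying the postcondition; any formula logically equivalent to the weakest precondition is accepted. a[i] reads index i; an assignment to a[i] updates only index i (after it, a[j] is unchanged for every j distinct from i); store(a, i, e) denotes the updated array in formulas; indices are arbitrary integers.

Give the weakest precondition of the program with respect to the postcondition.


Working backward. After the program, the postcondition (2*arr[u] + vec[1] - 4 != 4 || arr[pos] + 5 <= -4) ==> ((u + 4 == -7 && e + arr[u + 3] + 1 < 3*d - 9) || (e - vec[0] - 2 > 6 || 3*d - 3 > 7)) must hold; in canonical form it is (2*arr[u] + vec[1] != 8 || arr[pos] <= -9) ==> ((u == -11 && arr[u + 3] + e < 3*d - 10) || e > vec[0] + 8 || 3*d > 10).
Then branch requires (2*arr[u] + vec[1] != 8 || arr[-d + 2*pos + 8] <= -9) ==> ((u == -11 && arr[u + 3] + e < 3*d - 10) || e > vec[0] + 8 || 3*d > 10); else branch requires (2*arr[u] + store(vec, h, h - u + 2)[1] != 8 || arr[pos] <= -9) ==> ((u == -11 && arr[u + 3] + pos < 3*d - 10) || pos > store(vec, h, h - u + 2)[0] + 8 || 3*d > 10).
Before the if: (2*pos >= arr[1] + 2*d + 1 ==> ((2*arr[u] + vec[1] != 8 || arr[-d + 2*pos + 8] <= -9) ==> ((u == -11 && arr[u + 3] + e < 3*d - 10) || e > vec[0] + 8 || 3*d > 10))) && ((!(2*pos >= arr[1] + 2*d + 1)) ==> ((2*arr[u] + store(vec, h, h - u + 2)[1] != 8 || arr[pos] <= -9) ==> ((u == -11 && arr[u + 3] + pos < 3*d - 10) || pos > store(vec, h, h - u + 2)[0] + 8 || 3*d > 10)))
Before d := 3*pos - 3*h + 5: (6*h >= arr[1] + 4*pos + 11 ==> ((2*arr[u] + vec[1] != 8 || arr[3*h - pos + 3] <= -9) ==> ((u == -11 && arr[u + 3] + e + 9*h < 9*pos + 5) || e > vec[0] + 8 || 9*pos > 9*h - 5))) && ((!(6*h >= arr[1] + 4*pos + 11)) ==> ((2*arr[u] + store(vec, h, h - u + 2)[1] != 8 || arr[pos] <= -9) ==> ((u == -11 && arr[u + 3] + 9*h < 8*pos + 5) || pos > store(vec, h, h - u + 2)[0] + 8 || 9*pos > 9*h - 5)))
Answer: WP = (6*h >= arr[1] + 4*pos + 11 ==> ((2*arr[u] + vec[1] != 8 || arr[3*h - pos + 3] <= -9) ==> ((u == -11 && arr[u + 3] + e + 9*h < 9*pos + 5) || e > vec[0] + 8 || 9*pos > 9*h - 5))) && ((!(6*h >= arr[1] + 4*pos + 11)) ==> ((2*arr[u] + store(vec, h, h - u + 2)[1] != 8 || arr[pos] <= -9) ==> ((u == -11 && arr[u + 3] + 9*h < 8*pos + 5) || pos > store(vec, h, h - u + 2)[0] + 8 || 9*pos > 9*h - 5)))


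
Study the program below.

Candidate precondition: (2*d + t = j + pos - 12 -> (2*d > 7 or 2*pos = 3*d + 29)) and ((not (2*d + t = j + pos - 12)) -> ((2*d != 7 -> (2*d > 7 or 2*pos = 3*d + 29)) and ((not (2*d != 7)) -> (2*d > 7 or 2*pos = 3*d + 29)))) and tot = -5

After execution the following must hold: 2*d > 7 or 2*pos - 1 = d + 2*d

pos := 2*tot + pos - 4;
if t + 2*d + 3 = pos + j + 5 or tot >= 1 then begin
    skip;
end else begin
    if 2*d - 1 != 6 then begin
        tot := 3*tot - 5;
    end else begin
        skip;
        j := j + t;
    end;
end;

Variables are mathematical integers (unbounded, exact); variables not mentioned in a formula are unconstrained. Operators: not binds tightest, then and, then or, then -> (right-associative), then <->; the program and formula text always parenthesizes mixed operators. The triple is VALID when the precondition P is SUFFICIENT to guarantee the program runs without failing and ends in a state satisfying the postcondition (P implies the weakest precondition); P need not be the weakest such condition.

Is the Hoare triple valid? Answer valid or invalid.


Working backward. After the program, the postcondition 2*d > 7 or 2*pos - 1 = d + 2*d must hold; in canonical form it is 2*d > 7 or 2*pos = 3*d + 1.
Then branch requires 2*d > 7 or 2*pos = 3*d + 1; else branch requires (2*d != 7 -> (2*d > 7 or 2*pos = 3*d + 1)) and ((not (2*d != 7)) -> (2*d > 7 or 2*pos = 3*d + 1)).
Before the if: ((2*d + t = j + pos + 2 or tot >= 1) -> (2*d > 7 or 2*pos = 3*d + 1)) and ((not (2*d + t = j + pos + 2 or tot >= 1)) -> ((2*d != 7 -> (2*d > 7 or 2*pos = 3*d + 1)) and ((not (2*d != 7)) -> (2*d > 7 or 2*pos = 3*d + 1))))
Before pos := 2*tot + pos - 4: ((2*d + t = j + pos + 2*tot - 2 or tot >= 1) -> (2*d > 7 or 2*pos + 4*tot = 3*d + 9)) and ((not (2*d + t = j + pos + 2*tot - 2 or tot >= 1)) -> ((2*d != 7 -> (2*d > 7 or 2*pos + 4*tot = 3*d + 9)) and ((not (2*d != 7)) -> (2*d > 7 or 2*pos + 4*tot = 3*d + 9))))
The weakest precondition is ((2*d + t = j + pos + 2*tot - 2 or tot >= 1) -> (2*d > 7 or 2*pos + 4*tot = 3*d + 9)) and ((not (2*d + t = j + pos + 2*tot - 2 or tot >= 1)) -> ((2*d != 7 -> (2*d > 7 or 2*pos + 4*tot = 3*d + 9)) and ((not (2*d != 7)) -> (2*d > 7 or 2*pos + 4*tot = 3*d + 9)))).
Check whether (2*d + t = j + pos - 12 -> (2*d > 7 or 2*pos = 3*d + 29)) and ((not (2*d + t = j + pos - 12)) -> ((2*d != 7 -> (2*d > 7 or 2*pos = 3*d + 29)) and ((not (2*d != 7)) -> (2*d > 7 or 2*pos = 3*d + 29)))) and tot = -5 implies it.
Every state satisfying the precondition satisfies the weakest precondition: the implication holds.
Answer: valid


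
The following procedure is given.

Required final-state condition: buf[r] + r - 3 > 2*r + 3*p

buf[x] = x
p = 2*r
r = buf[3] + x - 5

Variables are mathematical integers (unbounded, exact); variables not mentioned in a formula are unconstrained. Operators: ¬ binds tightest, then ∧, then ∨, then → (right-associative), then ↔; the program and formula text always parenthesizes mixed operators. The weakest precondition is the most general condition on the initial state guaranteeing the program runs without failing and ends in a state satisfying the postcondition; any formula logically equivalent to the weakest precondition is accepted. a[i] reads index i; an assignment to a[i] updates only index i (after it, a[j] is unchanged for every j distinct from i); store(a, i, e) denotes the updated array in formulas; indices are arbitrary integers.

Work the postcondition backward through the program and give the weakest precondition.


Working backward. After the program, the postcondition buf[r] + r - 3 > 2*r + 3*p must hold; in canonical form it is buf[r] > 3*p + r + 3.
Before r := buf[3] + x - 5: buf[buf[3] + x - 5] > buf[3] + 3*p + x - 2
Before p := 2*r: buf[buf[3] + x - 5] > buf[3] + 6*r + x - 2
Before buf[x] := x: store(buf, x, x)[store(buf, x, x)[3] + x - 5] > store(buf, x, x)[3] + 6*r + x - 2
Answer: WP = store(buf, x, x)[store(buf, x, x)[3] + x - 5] > store(buf, x, x)[3] + 6*r + x - 2


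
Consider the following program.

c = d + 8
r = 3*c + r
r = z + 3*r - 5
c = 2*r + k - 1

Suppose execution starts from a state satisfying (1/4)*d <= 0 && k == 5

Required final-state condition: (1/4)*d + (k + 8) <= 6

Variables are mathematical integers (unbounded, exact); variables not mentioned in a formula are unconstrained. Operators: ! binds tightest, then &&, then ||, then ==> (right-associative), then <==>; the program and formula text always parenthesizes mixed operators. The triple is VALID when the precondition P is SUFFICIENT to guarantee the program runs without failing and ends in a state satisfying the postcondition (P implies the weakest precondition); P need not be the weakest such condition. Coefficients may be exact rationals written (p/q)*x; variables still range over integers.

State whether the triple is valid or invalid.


Working backward. After the program, the postcondition (1/4)*d + (k + 8) <= 6 must hold; in canonical form it is (1/4)*d + k <= -2.
Before c := 2*r + k - 1: (1/4)*d + k <= -2
Before r := z + 3*r - 5: (1/4)*d + k <= -2
Before r := 3*c + r: (1/4)*d + k <= -2
Before c := d + 8: (1/4)*d + k <= -2
The weakest precondition is (1/4)*d + k <= -2.
Check whether (1/4)*d <= 0 && k == 5 implies it.
Countermodel: at the initial state d = -27, k = 5, the precondition holds but the weakest precondition fails.
Answer: invalid


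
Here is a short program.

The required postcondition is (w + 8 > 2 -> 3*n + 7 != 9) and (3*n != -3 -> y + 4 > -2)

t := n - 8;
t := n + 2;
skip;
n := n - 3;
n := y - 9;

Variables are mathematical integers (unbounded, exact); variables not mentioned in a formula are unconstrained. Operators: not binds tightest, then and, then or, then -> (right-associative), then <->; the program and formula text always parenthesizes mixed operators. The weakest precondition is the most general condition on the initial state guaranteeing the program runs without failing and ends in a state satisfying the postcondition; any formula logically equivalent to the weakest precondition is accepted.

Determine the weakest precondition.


Working backward. After the program, the postcondition (w + 8 > 2 -> 3*n + 7 != 9) and (3*n != -3 -> y + 4 > -2) must hold; in canonical form it is (w > -6 -> 3*n != 2) and (3*n != -3 -> y > -6).
Before n := y - 9: (w > -6 -> 3*y != 29) and (3*y != 24 -> y > -6)
Before n := n - 3: (w > -6 -> 3*y != 29) and (3*y != 24 -> y > -6)
Before skip: (w > -6 -> 3*y != 29) and (3*y != 24 -> y > -6)
Before t := n + 2: (w > -6 -> 3*y != 29) and (3*y != 24 -> y > -6)
Before t := n - 8: (w > -6 -> 3*y != 29) and (3*y != 24 -> y > -6)
Answer: WP = (w > -6 -> 3*y != 29) and (3*y != 24 -> y > -6)


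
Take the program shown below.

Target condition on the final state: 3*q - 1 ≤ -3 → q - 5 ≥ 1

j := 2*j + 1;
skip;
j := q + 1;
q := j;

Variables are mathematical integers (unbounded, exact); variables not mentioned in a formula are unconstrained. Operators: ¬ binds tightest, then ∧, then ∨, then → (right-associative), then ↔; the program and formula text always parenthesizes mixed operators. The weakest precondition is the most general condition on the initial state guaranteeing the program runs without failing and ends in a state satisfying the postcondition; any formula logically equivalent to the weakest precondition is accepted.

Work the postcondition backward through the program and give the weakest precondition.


Working backward. After the program, the postcondition 3*q - 1 ≤ -3 → q - 5 ≥ 1 must hold; in canonical form it is 3*q ≤ -2 → q ≥ 6.
Before q := j: 3*j ≤ -2 → j ≥ 6
Before j := q + 1: 3*q ≤ -5 → q ≥ 5
Before skip: 3*q ≤ -5 → q ≥ 5
Before j := 2*j + 1: 3*q ≤ -5 → q ≥ 5
Answer: WP = 3*q ≤ -5 → q ≥ 5


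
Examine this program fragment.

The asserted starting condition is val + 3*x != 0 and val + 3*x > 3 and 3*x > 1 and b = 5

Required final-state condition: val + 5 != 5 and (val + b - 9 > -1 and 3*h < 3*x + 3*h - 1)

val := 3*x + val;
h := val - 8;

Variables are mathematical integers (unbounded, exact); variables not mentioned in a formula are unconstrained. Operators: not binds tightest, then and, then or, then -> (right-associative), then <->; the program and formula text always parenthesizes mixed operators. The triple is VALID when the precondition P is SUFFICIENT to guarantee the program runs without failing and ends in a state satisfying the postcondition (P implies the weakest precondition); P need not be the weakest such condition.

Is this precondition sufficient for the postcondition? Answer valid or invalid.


Working backward. After the program, the postcondition val + 5 != 5 and (val + b - 9 > -1 and 3*h < 3*x + 3*h - 1) must hold; in canonical form it is val != 0 and b + val > 8 and 3*x > 1.
Before h := val - 8: val != 0 and b + val > 8 and 3*x > 1
Before val := 3*x + val: val + 3*x != 0 and b + val + 3*x > 8 and 3*x > 1
The weakest precondition is val + 3*x != 0 and b + val + 3*x > 8 and 3*x > 1.
Check whether val + 3*x != 0 and val + 3*x > 3 and 3*x > 1 and b = 5 implies it.
Every state satisfying the precondition satisfies the weakest precondition: the implication holds.
Answer: valid


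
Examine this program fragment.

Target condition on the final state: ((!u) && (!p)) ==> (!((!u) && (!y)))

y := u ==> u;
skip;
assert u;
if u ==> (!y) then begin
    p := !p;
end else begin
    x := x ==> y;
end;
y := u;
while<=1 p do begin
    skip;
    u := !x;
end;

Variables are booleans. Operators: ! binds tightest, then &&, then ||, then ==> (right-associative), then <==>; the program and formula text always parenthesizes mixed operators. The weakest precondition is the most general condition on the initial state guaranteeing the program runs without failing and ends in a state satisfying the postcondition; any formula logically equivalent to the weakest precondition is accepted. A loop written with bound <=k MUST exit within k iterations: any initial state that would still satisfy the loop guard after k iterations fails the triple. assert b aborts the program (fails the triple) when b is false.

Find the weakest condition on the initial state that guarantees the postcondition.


Working backward. After the program, ((!u) && (!p)) ==> (!((!u) && (!y))) must hold.
Before the loop (bound <=1), unroll the exhaustion recursion (WP_0 = exit-now case; WP_j = one more guarded iteration, up to j = 1):
  WP_0: (!p) && (((!u) && (!p)) ==> (!((!u) && (!y))))
  WP_1: (p ==> ((!p) && ((x && (!p)) ==> (!(x && (!y)))))) && ((!p) ==> (((!u) && (!p)) ==> (!((!u) && (!y)))))
So before the loop: (p ==> ((!p) && ((x && (!p)) ==> (!(x && (!y)))))) && ((!p) ==> (((!u) && (!p)) ==> (!((!u) && (!y)))))
Before y := u: (p ==> ((!p) && ((x && (!p)) ==> (!(x && (!u)))))) && ((!p) ==> (((!u) && (!p)) ==> u))
Then branch requires ((!p) ==> (p && ((x && p) ==> (!(x && (!u)))))) && (p ==> (((!u) && p) ==> u)); else branch requires (p ==> ((!p) && (((x ==> y) && (!p)) ==> (!((x ==> y) && (!u)))))) && ((!p) ==> (((!u) && (!p)) ==> u)).
Before the if: ((u ==> (!y)) ==> (((!p) ==> (p && ((x && p) ==> (!(x && (!u)))))) && (p ==> (((!u) && p) ==> u)))) && ((!(u ==> (!y))) ==> ((p ==> ((!p) && (((x ==> y) && (!p)) ==> (!((x ==> y) && (!u)))))) && ((!p) ==> (((!u) && (!p)) ==> u))))
Before assert u: u && ((u ==> (!y)) ==> (((!p) ==> (p && ((x && p) ==> (!(x && (!u)))))) && (p ==> (((!u) && p) ==> u)))) && ((!(u ==> (!y))) ==> ((p ==> ((!p) && (((x ==> y) && (!p)) ==> (!((x ==> y) && (!u)))))) && ((!p) ==> (((!u) && (!p)) ==> u))))
Before skip: u && ((u ==> (!y)) ==> (((!p) ==> (p && ((x && p) ==> (!(x && (!u)))))) && (p ==> (((!u) && p) ==> u)))) && ((!(u ==> (!y))) ==> ((p ==> ((!p) && (((x ==> y) && (!p)) ==> (!((x ==> y) && (!u)))))) && ((!p) ==> (((!u) && (!p)) ==> u))))
Before y := u ==> u: u && ((!u) ==> (((!p) ==> (p && ((x && p) ==> (!(x && (!u)))))) && (p ==> (((!u) && p) ==> u)))) && (u ==> ((p ==> ((!p) && ((!p) ==> u))) && ((!p) ==> (((!u) && (!p)) ==> u))))
Answer: WP = u && ((!u) ==> (((!p) ==> (p && ((x && p) ==> (!(x && (!u)))))) && (p ==> (((!u) && p) ==> u)))) && (u ==> ((p ==> ((!p) && ((!p) ==> u))) && ((!p) ==> (((!u) && (!p)) ==> u))))


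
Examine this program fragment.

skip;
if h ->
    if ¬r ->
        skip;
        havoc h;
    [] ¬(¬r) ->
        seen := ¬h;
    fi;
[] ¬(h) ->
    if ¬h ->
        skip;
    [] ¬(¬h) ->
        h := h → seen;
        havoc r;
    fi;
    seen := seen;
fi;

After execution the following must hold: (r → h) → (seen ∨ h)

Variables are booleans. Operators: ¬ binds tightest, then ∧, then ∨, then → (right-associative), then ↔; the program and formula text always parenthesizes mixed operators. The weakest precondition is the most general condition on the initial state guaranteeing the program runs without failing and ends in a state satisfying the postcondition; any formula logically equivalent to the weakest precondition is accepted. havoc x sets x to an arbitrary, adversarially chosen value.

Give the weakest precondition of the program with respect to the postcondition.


Working backward. After the program, (r → h) → (seen ∨ h) must hold.
Then branch requires (¬r) → ((¬r) → seen); else branch requires ((¬h) → ((r → h) → (seen ∨ h))) ∧ (h → (((h → seen) → (seen ∨ (h → seen))) ∧ (seen ∨ (h → seen)))).
Before the if: (h → ((¬r) → ((¬r) → seen))) ∧ ((¬h) → (((¬h) → ((r → h) → (seen ∨ h))) ∧ (h → (((h → seen) → (seen ∨ (h → seen))) ∧ (seen ∨ (h → seen))))))
Before skip: (h → ((¬r) → ((¬r) → seen))) ∧ ((¬h) → (((¬h) → ((r → h) → (seen ∨ h))) ∧ (h → (((h → seen) → (seen ∨ (h → seen))) ∧ (seen ∨ (h → seen))))))
Answer: WP = (h → ((¬r) → ((¬r) → seen))) ∧ ((¬h) → (((¬h) → ((r → h) → (seen ∨ h))) ∧ (h → (((h → seen) → (seen ∨ (h → seen))) ∧ (seen ∨ (h → seen))))))


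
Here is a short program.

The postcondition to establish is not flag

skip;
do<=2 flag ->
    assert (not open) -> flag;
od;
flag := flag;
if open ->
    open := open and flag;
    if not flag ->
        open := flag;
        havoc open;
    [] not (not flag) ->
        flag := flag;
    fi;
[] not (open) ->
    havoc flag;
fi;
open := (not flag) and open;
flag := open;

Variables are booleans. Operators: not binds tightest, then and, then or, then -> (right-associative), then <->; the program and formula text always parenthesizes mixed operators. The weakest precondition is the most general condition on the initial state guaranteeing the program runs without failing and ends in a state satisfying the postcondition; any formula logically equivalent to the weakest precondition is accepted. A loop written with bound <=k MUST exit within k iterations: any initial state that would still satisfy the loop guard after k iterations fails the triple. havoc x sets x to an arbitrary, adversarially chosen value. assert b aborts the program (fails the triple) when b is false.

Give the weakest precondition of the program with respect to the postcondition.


Working backward. After the program, not flag must hold.
Before flag := open: not open
Before open := (not flag) and open: not ((not flag) and open)
Then branch requires (not flag) -> flag; else branch requires not open.
Before the if: open -> ((not flag) -> flag)
Before flag := flag: open -> ((not flag) -> flag)
Before the loop (bound <=2), unroll the exhaustion recursion (WP_0 = exit-now case; WP_j = one more guarded iteration, up to j = 2):
  WP_0: (not flag) and (open -> ((not flag) -> flag))
  WP_1: (flag -> (((not open) -> flag) and (not flag) and (open -> ((not flag) -> flag)))) and ((not flag) -> (open -> ((not flag) -> flag)))
  WP_2: (flag -> (((not open) -> flag) and (flag -> (((not open) -> flag) and (not flag) and (open -> ((not flag) -> flag)))) and ((not flag) -> (open -> ((not flag) -> flag))))) and ((not flag) -> (open -> ((not flag) -> flag)))
So before the loop: (flag -> (((not open) -> flag) and (flag -> (((not open) -> flag) and (not flag) and (open -> ((not flag) -> flag)))) and ((not flag) -> (open -> ((not flag) -> flag))))) and ((not flag) -> (open -> ((not flag) -> flag)))
Before skip: (flag -> (((not open) -> flag) and (flag -> (((not open) -> flag) and (not flag) and (open -> ((not flag) -> flag)))) and ((not flag) -> (open -> ((not flag) -> flag))))) and ((not flag) -> (open -> ((not flag) -> flag)))
Answer: WP = (flag -> (((not open) -> flag) and (flag -> (((not open) -> flag) and (not flag) and (open -> ((not flag) -> flag)))) and ((not flag) -> (open -> ((not flag) -> flag))))) and ((not flag) -> (open -> ((not flag) -> flag)))


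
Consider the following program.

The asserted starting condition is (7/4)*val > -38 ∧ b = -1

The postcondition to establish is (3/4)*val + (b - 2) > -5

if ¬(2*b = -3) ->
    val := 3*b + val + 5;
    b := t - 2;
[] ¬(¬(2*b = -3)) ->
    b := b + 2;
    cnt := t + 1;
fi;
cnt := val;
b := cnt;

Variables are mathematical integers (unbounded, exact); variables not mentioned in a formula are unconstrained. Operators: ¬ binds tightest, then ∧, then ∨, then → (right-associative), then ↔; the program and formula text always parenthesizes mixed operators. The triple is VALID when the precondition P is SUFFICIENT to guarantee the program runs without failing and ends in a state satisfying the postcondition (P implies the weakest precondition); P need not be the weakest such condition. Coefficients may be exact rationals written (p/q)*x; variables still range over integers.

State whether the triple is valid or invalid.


Working backward. After the program, the postcondition (3/4)*val + (b - 2) > -5 must hold; in canonical form it is b + (3/4)*val > -3.
Before b := cnt: cnt + (3/4)*val > -3
Before cnt := val: (7/4)*val > -3
Then branch requires (21/4)*b + (7/4)*val > -47/4; else branch requires (7/4)*val > -3.
Before the if: ((¬(2*b = -3)) → (21/4)*b + (7/4)*val > -47/4) ∧ (2*b = -3 → (7/4)*val > -3)
The weakest precondition is ((¬(2*b = -3)) → (21/4)*b + (7/4)*val > -47/4) ∧ (2*b = -3 → (7/4)*val > -3).
Check whether (7/4)*val > -38 ∧ b = -1 implies it.
Countermodel: at the initial state b = -1, val = -21, the precondition holds but the weakest precondition fails.
Answer: invalid


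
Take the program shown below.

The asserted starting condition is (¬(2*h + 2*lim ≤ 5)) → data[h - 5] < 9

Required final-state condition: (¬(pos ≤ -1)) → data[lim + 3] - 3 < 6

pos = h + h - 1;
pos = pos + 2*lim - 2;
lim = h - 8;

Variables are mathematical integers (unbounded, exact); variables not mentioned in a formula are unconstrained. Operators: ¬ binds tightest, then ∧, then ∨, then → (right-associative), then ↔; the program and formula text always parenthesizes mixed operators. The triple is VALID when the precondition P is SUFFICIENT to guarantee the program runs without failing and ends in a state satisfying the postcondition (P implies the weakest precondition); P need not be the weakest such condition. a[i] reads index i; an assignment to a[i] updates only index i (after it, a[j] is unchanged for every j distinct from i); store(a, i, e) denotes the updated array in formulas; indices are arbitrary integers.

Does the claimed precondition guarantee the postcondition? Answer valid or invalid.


Working backward. After the program, the postcondition (¬(pos ≤ -1)) → data[lim + 3] - 3 < 6 must hold; in canonical form it is (¬(pos ≤ -1)) → data[lim + 3] < 9.
Before lim := h - 8: (¬(pos ≤ -1)) → data[h - 5] < 9
Before pos := pos + 2*lim - 2: (¬(2*lim + pos ≤ 1)) → data[h - 5] < 9
Before pos := h + h - 1: (¬(2*h + 2*lim ≤ 2)) → data[h - 5] < 9
The weakest precondition is (¬(2*h + 2*lim ≤ 2)) → data[h - 5] < 9.
Check whether (¬(2*h + 2*lim ≤ 5)) → data[h - 5] < 9 implies it.
Countermodel: at the initial state data = {[-5] = 9, elsewhere 9}, h = 0, lim = 2, the precondition holds but the weakest precondition fails.
Answer: invalid


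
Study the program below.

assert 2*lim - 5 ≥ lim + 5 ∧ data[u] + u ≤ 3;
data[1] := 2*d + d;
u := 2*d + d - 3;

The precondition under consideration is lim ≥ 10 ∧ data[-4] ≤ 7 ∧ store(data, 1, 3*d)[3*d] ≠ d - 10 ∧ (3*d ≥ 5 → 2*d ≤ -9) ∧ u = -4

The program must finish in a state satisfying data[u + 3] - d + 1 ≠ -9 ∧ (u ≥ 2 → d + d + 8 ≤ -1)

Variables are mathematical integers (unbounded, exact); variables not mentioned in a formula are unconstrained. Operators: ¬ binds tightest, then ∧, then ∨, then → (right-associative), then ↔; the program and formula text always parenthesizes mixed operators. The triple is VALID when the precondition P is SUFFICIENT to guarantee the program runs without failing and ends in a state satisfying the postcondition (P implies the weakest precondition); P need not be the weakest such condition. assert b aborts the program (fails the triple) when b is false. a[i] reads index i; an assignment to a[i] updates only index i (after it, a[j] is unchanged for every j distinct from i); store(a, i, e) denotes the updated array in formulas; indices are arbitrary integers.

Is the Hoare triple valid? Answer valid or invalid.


Working backward. After the program, the postcondition data[u + 3] - d + 1 ≠ -9 ∧ (u ≥ 2 → d + d + 8 ≤ -1) must hold; in canonical form it is data[u + 3] ≠ d - 10 ∧ (u ≥ 2 → 2*d ≤ -9).
Before u := 2*d + d - 3: data[3*d] ≠ d - 10 ∧ (3*d ≥ 5 → 2*d ≤ -9)
Before data[1] := 2*d + d: store(data, 1, 3*d)[3*d] ≠ d - 10 ∧ (3*d ≥ 5 → 2*d ≤ -9)
Before assert 2*lim - 5 ≥ lim + 5 ∧ data[u] + u ≤ 3: lim ≥ 10 ∧ data[u] + u ≤ 3 ∧ store(data, 1, 3*d)[3*d] ≠ d - 10 ∧ (3*d ≥ 5 → 2*d ≤ -9)
The weakest precondition is lim ≥ 10 ∧ data[u] + u ≤ 3 ∧ store(data, 1, 3*d)[3*d] ≠ d - 10 ∧ (3*d ≥ 5 → 2*d ≤ -9).
Check whether lim ≥ 10 ∧ data[-4] ≤ 7 ∧ store(data, 1, 3*d)[3*d] ≠ d - 10 ∧ (3*d ≥ 5 → 2*d ≤ -9) ∧ u = -4 implies it.
Every state satisfying the precondition satisfies the weakest precondition: the implication holds.
Answer: valid


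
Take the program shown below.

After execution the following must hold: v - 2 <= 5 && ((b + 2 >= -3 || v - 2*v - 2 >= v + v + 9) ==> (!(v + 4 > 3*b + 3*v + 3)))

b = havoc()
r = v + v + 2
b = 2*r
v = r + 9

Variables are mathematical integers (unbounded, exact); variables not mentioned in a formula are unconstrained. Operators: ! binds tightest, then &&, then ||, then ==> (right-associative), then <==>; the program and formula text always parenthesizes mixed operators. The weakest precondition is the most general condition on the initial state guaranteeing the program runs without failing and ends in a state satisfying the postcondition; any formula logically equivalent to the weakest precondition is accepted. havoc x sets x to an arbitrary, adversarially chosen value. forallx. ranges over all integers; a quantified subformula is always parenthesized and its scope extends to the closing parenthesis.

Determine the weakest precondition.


Working backward. After the program, the postcondition v - 2 <= 5 && ((b + 2 >= -3 || v - 2*v - 2 >= v + v + 9) ==> (!(v + 4 > 3*b + 3*v + 3))) must hold; in canonical form it is v <= 7 && ((b >= -5 || 3*v <= -11) ==> (!(3*b + 2*v < 1))).
Before v := r + 9: r <= -2 && ((b >= -5 || 3*r <= -38) ==> (!(3*b + 2*r < -17)))
Before b := 2*r: r <= -2 && ((2*r >= -5 || 3*r <= -38) ==> (!(8*r < -17)))
Before r := v + v + 2: 2*v <= -4 && ((4*v >= -9 || 6*v <= -44) ==> (!(16*v < -33)))
Before havoc b: 2*v <= -4 && ((4*v >= -9 || 6*v <= -44) ==> (!(16*v < -33)))
Answer: WP = 2*v <= -4 && ((4*v >= -9 || 6*v <= -44) ==> (!(16*v < -33)))


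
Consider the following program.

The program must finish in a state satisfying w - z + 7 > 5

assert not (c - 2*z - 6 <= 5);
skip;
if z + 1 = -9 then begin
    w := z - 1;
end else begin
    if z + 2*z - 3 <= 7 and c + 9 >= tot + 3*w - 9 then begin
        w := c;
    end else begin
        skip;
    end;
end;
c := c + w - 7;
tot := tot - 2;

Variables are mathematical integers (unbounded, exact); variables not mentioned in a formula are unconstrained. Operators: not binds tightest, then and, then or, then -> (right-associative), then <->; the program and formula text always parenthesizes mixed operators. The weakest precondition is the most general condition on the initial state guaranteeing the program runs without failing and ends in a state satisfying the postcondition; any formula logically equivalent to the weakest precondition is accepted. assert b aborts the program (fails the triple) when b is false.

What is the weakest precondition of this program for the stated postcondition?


Working backward. After the program, the postcondition w - z + 7 > 5 must hold; in canonical form it is w > z - 2.
Before tot := tot - 2: w > z - 2
Before c := c + w - 7: w > z - 2
Then branch requires true; else branch requires ((3*z <= 10 and c >= tot + 3*w - 18) -> c > z - 2) and ((not (3*z <= 10 and c >= tot + 3*w - 18)) -> w > z - 2).
Before the if: (not (z = -10)) -> (((3*z <= 10 and c >= tot + 3*w - 18) -> c > z - 2) and ((not (3*z <= 10 and c >= tot + 3*w - 18)) -> w > z - 2))
Before skip: (not (z = -10)) -> (((3*z <= 10 and c >= tot + 3*w - 18) -> c > z - 2) and ((not (3*z <= 10 and c >= tot + 3*w - 18)) -> w > z - 2))
Before assert not (c - 2*z - 6 <= 5): (not (c <= 2*z + 11)) and ((not (z = -10)) -> (((3*z <= 10 and c >= tot + 3*w - 18) -> c > z - 2) and ((not (3*z <= 10 and c >= tot + 3*w - 18)) -> w > z - 2)))
Answer: WP = (not (c <= 2*z + 11)) and ((not (z = -10)) -> (((3*z <= 10 and c >= tot + 3*w - 18) -> c > z - 2) and ((not (3*z <= 10 and c >= tot + 3*w - 18)) -> w > z - 2)))


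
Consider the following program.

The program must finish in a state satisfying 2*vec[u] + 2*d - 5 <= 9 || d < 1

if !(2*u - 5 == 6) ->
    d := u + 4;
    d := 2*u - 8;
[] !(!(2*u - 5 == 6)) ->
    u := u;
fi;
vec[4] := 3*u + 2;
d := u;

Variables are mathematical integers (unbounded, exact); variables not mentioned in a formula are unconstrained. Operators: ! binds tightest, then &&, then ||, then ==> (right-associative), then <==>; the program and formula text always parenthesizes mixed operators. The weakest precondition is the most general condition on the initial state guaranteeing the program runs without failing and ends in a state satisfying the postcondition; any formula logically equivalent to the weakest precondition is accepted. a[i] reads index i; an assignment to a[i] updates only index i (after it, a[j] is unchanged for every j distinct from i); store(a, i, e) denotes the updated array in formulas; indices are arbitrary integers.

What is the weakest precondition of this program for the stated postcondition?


Working backward. After the program, the postcondition 2*vec[u] + 2*d - 5 <= 9 || d < 1 must hold; in canonical form it is 2*vec[u] + 2*d <= 14 || d < 1.
Before d := u: 2*vec[u] + 2*u <= 14 || u < 1
Before vec[4] := 3*u + 2: 2*store(vec, 4, 3*u + 2)[u] + 2*u <= 14 || u < 1
Then branch requires 2*store(vec, 4, 3*u + 2)[u] + 2*u <= 14 || u < 1; else branch requires 2*store(vec, 4, 3*u + 2)[u] + 2*u <= 14 || u < 1.
Before the if: ((!(2*u == 11)) ==> (2*store(vec, 4, 3*u + 2)[u] + 2*u <= 14 || u < 1)) && (2*u == 11 ==> (2*store(vec, 4, 3*u + 2)[u] + 2*u <= 14 || u < 1))
Answer: WP = ((!(2*u == 11)) ==> (2*store(vec, 4, 3*u + 2)[u] + 2*u <= 14 || u < 1)) && (2*u == 11 ==> (2*store(vec, 4, 3*u + 2)[u] + 2*u <= 14 || u < 1))


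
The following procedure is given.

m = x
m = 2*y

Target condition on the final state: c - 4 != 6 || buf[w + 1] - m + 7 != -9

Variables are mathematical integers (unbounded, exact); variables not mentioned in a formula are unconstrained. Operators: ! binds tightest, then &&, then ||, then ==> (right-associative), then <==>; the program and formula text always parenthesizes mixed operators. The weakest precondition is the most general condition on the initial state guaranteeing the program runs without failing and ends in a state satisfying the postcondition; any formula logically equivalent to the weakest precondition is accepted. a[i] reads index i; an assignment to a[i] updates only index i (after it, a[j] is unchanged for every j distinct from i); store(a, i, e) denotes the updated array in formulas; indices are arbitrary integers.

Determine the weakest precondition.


Working backward. After the program, the postcondition c - 4 != 6 || buf[w + 1] - m + 7 != -9 must hold; in canonical form it is c != 10 || buf[w + 1] != m - 16.
Before m := 2*y: c != 10 || buf[w + 1] != 2*y - 16
Before m := x: c != 10 || buf[w + 1] != 2*y - 16
Answer: WP = c != 10 || buf[w + 1] != 2*y - 16


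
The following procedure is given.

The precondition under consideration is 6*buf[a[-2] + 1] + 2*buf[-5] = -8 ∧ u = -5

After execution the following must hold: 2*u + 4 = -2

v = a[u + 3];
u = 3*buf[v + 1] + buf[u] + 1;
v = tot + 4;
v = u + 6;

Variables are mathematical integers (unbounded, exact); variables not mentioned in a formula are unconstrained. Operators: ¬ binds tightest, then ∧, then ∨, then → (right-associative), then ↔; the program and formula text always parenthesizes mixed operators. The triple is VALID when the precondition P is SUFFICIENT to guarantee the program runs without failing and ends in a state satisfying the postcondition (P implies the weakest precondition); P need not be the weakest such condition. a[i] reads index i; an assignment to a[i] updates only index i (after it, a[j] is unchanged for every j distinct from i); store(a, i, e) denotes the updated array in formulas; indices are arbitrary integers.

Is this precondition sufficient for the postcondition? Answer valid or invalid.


Working backward. After the program, the postcondition 2*u + 4 = -2 must hold; in canonical form it is 2*u = -6.
Before v := u + 6: 2*u = -6
Before v := tot + 4: 2*u = -6
Before u := 3*buf[v + 1] + buf[u] + 1: 6*buf[v + 1] + 2*buf[u] = -8
Before v := a[u + 3]: 6*buf[a[u + 3] + 1] + 2*buf[u] = -8
The weakest precondition is 6*buf[a[u + 3] + 1] + 2*buf[u] = -8.
Check whether 6*buf[a[-2] + 1] + 2*buf[-5] = -8 ∧ u = -5 implies it.
Every state satisfying the precondition satisfies the weakest precondition: the implication holds.
Answer: valid


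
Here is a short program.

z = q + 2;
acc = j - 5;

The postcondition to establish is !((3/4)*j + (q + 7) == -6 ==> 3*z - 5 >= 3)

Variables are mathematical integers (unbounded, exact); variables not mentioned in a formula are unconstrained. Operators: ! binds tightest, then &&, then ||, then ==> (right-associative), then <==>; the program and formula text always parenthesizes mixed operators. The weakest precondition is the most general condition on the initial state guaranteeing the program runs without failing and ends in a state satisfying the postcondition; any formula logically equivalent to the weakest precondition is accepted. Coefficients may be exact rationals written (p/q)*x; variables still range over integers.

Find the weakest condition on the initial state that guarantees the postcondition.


Working backward. After the program, the postcondition !((3/4)*j + (q + 7) == -6 ==> 3*z - 5 >= 3) must hold; in canonical form it is !((3/4)*j + q == -13 ==> 3*z >= 8).
Before acc := j - 5: !((3/4)*j + q == -13 ==> 3*z >= 8)
Before z := q + 2: !((3/4)*j + q == -13 ==> 3*q >= 2)
Answer: WP = !((3/4)*j + q == -13 ==> 3*q >= 2)


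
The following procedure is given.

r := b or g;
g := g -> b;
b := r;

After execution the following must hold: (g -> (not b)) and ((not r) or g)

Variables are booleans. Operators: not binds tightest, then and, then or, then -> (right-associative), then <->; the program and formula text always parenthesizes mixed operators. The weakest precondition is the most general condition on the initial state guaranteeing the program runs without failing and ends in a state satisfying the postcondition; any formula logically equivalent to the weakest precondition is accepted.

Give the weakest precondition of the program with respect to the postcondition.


Working backward. After the program, (g -> (not b)) and ((not r) or g) must hold.
Before b := r: (g -> (not r)) and ((not r) or g)
Before g := g -> b: ((g -> b) -> (not r)) and ((not r) or (g -> b))
Before r := b or g: ((g -> b) -> (not (b or g))) and ((not (b or g)) or (g -> b))
Answer: WP = ((g -> b) -> (not (b or g))) and ((not (b or g)) or (g -> b))
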